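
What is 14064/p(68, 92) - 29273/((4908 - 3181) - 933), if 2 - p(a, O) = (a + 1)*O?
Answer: -98466637/2519362 ≈ -39.084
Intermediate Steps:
p(a, O) = 2 - O*(1 + a) (p(a, O) = 2 - (a + 1)*O = 2 - (1 + a)*O = 2 - O*(1 + a))
14064/p(68, 92) - 29273/((4908 - 3181) - 933) = 14064/(2 - 1*92 - 1*92*68) - 29273/((4908 - 3181) - 933) = 14064/(2 - 92 - 6256) - 29273/(1727 - 933) = 14064/(-6346) - 29273/794 = 14064*(-1/6346) - 29273*1/794 = -7032/3173 - 29273/794 = -98466637/2519362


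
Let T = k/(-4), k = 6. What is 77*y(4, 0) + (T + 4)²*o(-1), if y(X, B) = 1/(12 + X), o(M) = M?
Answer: -23/16 ≈ -1.4375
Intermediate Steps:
T = -3/2 (T = 6/(-4) = 6*(-¼) = -3/2 ≈ -1.5000)
77*y(4, 0) + (T + 4)²*o(-1) = 77/(12 + 4) + (-3/2 + 4)²*(-1) = 77/16 + (5/2)²*(-1) = 77*(1/16) + (25/4)*(-1) = 77/16 - 25/4 = -23/16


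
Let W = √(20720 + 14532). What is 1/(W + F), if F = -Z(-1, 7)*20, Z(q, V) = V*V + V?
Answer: -40/43541 - √8813/609574 ≈ -0.0010727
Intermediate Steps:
Z(q, V) = V + V² (Z(q, V) = V² + V = V + V²)
W = 2*√8813 (W = √35252 = 2*√8813 ≈ 187.76)
F = -1120 (F = -7*(1 + 7)*20 = -7*8*20 = -1*56*20 = -56*20 = -1120)
1/(W + F) = 1/(2*√8813 - 1120) = 1/(-1120 + 2*√8813)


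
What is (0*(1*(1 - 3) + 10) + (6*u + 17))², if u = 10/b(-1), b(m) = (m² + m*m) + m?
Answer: 5929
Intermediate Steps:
b(m) = m + 2*m² (b(m) = (m² + m²) + m = 2*m² + m = m + 2*m²)
u = 10 (u = 10/((-(1 + 2*(-1)))) = 10/((-(1 - 2))) = 10/((-1*(-1))) = 10/1 = 10*1 = 10)
(0*(1*(1 - 3) + 10) + (6*u + 17))² = (0*(1*(1 - 3) + 10) + (6*10 + 17))² = (0*(1*(-2) + 10) + (60 + 17))² = (0*(-2 + 10) + 77)² = (0*8 + 77)² = (0 + 77)² = 77² = 5929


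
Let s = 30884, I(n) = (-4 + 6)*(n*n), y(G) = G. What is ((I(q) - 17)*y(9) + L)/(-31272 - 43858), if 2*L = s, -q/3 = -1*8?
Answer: -25657/75130 ≈ -0.34150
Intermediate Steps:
q = 24 (q = -(-3)*8 = -3*(-8) = 24)
I(n) = 2*n²
L = 15442 (L = (½)*30884 = 15442)
((I(q) - 17)*y(9) + L)/(-31272 - 43858) = ((2*24² - 17)*9 + 15442)/(-31272 - 43858) = ((2*576 - 17)*9 + 15442)/(-75130) = ((1152 - 17)*9 + 15442)*(-1/75130) = (1135*9 + 15442)*(-1/75130) = (10215 + 15442)*(-1/75130) = 25657*(-1/75130) = -25657/75130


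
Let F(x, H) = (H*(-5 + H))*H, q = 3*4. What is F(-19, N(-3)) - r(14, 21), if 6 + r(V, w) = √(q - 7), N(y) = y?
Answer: -66 - √5 ≈ -68.236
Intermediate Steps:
q = 12
F(x, H) = H²*(-5 + H)
r(V, w) = -6 + √5 (r(V, w) = -6 + √(12 - 7) = -6 + √5)
F(-19, N(-3)) - r(14, 21) = (-3)²*(-5 - 3) - (-6 + √5) = 9*(-8) + (6 - √5) = -72 + (6 - √5) = -66 - √5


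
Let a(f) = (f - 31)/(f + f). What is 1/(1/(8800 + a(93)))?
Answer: 26401/3 ≈ 8800.3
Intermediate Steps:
a(f) = (-31 + f)/(2*f) (a(f) = (-31 + f)/((2*f)) = (-31 + f)*(1/(2*f)) = (-31 + f)/(2*f))
1/(1/(8800 + a(93))) = 1/(1/(8800 + (½)*(-31 + 93)/93)) = 1/(1/(8800 + (½)*(1/93)*62)) = 1/(1/(8800 + ⅓)) = 1/(1/(26401/3)) = 1/(3/26401) = 26401/3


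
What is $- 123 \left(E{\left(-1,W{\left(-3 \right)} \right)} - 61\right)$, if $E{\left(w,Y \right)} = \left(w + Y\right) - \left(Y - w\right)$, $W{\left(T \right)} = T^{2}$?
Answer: $7749$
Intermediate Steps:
$E{\left(w,Y \right)} = 2 w$ ($E{\left(w,Y \right)} = \left(Y + w\right) - \left(Y - w\right) = 2 w$)
$- 123 \left(E{\left(-1,W{\left(-3 \right)} \right)} - 61\right) = - 123 \left(2 \left(-1\right) - 61\right) = - 123 \left(-2 - 61\right) = \left(-123\right) \left(-63\right) = 7749$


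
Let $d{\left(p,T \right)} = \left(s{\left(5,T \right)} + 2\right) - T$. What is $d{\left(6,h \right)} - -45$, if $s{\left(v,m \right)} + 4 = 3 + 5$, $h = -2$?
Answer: $53$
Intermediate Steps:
$s{\left(v,m \right)} = 4$ ($s{\left(v,m \right)} = -4 + \left(3 + 5\right) = -4 + 8 = 4$)
$d{\left(p,T \right)} = 6 - T$ ($d{\left(p,T \right)} = \left(4 + 2\right) - T = 6 - T$)
$d{\left(6,h \right)} - -45 = \left(6 - -2\right) - -45 = \left(6 + 2\right) + 45 = 8 + 45 = 53$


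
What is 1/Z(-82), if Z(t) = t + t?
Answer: -1/164 ≈ -0.0060976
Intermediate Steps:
Z(t) = 2*t
1/Z(-82) = 1/(2*(-82)) = 1/(-164) = -1/164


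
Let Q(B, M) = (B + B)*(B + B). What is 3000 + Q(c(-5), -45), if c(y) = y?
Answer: 3100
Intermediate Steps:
Q(B, M) = 4*B² (Q(B, M) = (2*B)*(2*B) = 4*B²)
3000 + Q(c(-5), -45) = 3000 + 4*(-5)² = 3000 + 4*25 = 3000 + 100 = 3100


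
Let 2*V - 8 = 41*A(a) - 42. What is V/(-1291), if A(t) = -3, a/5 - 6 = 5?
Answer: 157/2582 ≈ 0.060806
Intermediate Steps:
a = 55 (a = 30 + 5*5 = 30 + 25 = 55)
V = -157/2 (V = 4 + (41*(-3) - 42)/2 = 4 + (-123 - 42)/2 = 4 + (½)*(-165) = 4 - 165/2 = -157/2 ≈ -78.500)
V/(-1291) = -157/2/(-1291) = -157/2*(-1/1291) = 157/2582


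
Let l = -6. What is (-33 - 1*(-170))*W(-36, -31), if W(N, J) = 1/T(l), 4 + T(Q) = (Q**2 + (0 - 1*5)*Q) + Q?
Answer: 137/56 ≈ 2.4464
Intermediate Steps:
T(Q) = -4 + Q**2 - 4*Q (T(Q) = -4 + ((Q**2 + (0 - 1*5)*Q) + Q) = -4 + ((Q**2 + (0 - 5)*Q) + Q) = -4 + ((Q**2 - 5*Q) + Q) = -4 + (Q**2 - 4*Q) = -4 + Q**2 - 4*Q)
W(N, J) = 1/56 (W(N, J) = 1/(-4 + (-6)**2 - 4*(-6)) = 1/(-4 + 36 + 24) = 1/56)
(-33 - 1*(-170))*W(-36, -31) = (-33 - 1*(-170))*(1/56) = (-33 + 170)*(1/56) = 137*(1/56) = 137/56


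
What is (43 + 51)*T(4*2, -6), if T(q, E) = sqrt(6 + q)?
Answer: 94*sqrt(14) ≈ 351.72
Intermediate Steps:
(43 + 51)*T(4*2, -6) = (43 + 51)*sqrt(6 + 4*2) = 94*sqrt(6 + 8) = 94*sqrt(14)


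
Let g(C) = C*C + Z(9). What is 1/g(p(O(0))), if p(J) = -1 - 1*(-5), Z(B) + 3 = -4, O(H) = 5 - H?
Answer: ⅑ ≈ 0.11111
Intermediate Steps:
Z(B) = -7 (Z(B) = -3 - 4 = -7)
p(J) = 4 (p(J) = -1 + 5 = 4)
g(C) = -7 + C² (g(C) = C*C - 7 = C² - 7 = -7 + C²)
1/g(p(O(0))) = 1/(-7 + 4²) = 1/(-7 + 16) = 1/9 = ⅑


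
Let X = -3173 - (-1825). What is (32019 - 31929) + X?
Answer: -1258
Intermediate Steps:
X = -1348 (X = -3173 - 1*(-1825) = -3173 + 1825 = -1348)
(32019 - 31929) + X = (32019 - 31929) - 1348 = 90 - 1348 = -1258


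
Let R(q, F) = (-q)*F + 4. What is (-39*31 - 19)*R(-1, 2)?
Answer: -7368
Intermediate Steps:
R(q, F) = 4 - F*q (R(q, F) = -F*q + 4 = 4 - F*q)
(-39*31 - 19)*R(-1, 2) = (-39*31 - 19)*(4 - 1*2*(-1)) = (-1209 - 19)*(4 + 2) = -1228*6 = -7368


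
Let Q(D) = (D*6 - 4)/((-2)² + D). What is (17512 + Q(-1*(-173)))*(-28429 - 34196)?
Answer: -64726235750/59 ≈ -1.0971e+9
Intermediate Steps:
Q(D) = (-4 + 6*D)/(4 + D) (Q(D) = (6*D - 4)/(4 + D) = (-4 + 6*D)/(4 + D))
(17512 + Q(-1*(-173)))*(-28429 - 34196) = (17512 + 2*(-2 + 3*(-1*(-173)))/(4 - 1*(-173)))*(-28429 - 34196) = (17512 + 2*(-2 + 3*173)/(4 + 173))*(-62625) = (17512 + 2*(-2 + 519)/177)*(-62625) = (17512 + 2*(1/177)*517)*(-62625) = (17512 + 1034/177)*(-62625) = (3100658/177)*(-62625) = -64726235750/59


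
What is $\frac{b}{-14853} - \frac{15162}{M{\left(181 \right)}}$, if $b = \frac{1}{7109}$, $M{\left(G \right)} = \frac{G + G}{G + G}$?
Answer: $- \frac{1600955231275}{105589977} \approx -15162.0$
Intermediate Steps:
$M{\left(G \right)} = 1$ ($M{\left(G \right)} = \frac{2 G}{2 G} = 2 G \frac{1}{2 G} = 1$)
$b = \frac{1}{7109} \approx 0.00014067$
$\frac{b}{-14853} - \frac{15162}{M{\left(181 \right)}} = \frac{1}{7109 \left(-14853\right)} - \frac{15162}{1} = \frac{1}{7109} \left(- \frac{1}{14853}\right) - 15162 = - \frac{1}{105589977} - 15162 = - \frac{1600955231275}{105589977}$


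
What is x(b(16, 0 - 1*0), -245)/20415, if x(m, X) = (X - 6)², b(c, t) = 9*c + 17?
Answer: 63001/20415 ≈ 3.0860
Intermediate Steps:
b(c, t) = 17 + 9*c
x(m, X) = (-6 + X)²
x(b(16, 0 - 1*0), -245)/20415 = (-6 - 245)²/20415 = (-251)²*(1/20415) = 63001*(1/20415) = 63001/20415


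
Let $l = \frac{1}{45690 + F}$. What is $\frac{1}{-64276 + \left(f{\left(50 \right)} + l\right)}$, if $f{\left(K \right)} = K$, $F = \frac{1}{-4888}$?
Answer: $- \frac{223332719}{14343767205606} \approx -1.557 \cdot 10^{-5}$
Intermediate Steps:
$F = - \frac{1}{4888} \approx -0.00020458$
$l = \frac{4888}{223332719}$ ($l = \frac{1}{45690 - \frac{1}{4888}} = \frac{1}{\frac{223332719}{4888}} = \frac{4888}{223332719} \approx 2.1887 \cdot 10^{-5}$)
$\frac{1}{-64276 + \left(f{\left(50 \right)} + l\right)} = \frac{1}{-64276 + \left(50 + \frac{4888}{223332719}\right)} = \frac{1}{-64276 + \frac{11166640838}{223332719}} = \frac{1}{- \frac{14343767205606}{223332719}} = - \frac{223332719}{14343767205606}$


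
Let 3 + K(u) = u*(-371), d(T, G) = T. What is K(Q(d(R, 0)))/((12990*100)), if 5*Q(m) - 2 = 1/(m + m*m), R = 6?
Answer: -919/7794000 ≈ -0.00011791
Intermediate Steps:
Q(m) = 2/5 + 1/(5*(m + m**2)) (Q(m) = 2/5 + 1/(5*(m + m*m)) = 2/5 + 1/(5*(m + m**2)))
K(u) = -3 - 371*u (K(u) = -3 + u*(-371) = -3 - 371*u)
K(Q(d(R, 0)))/((12990*100)) = (-3 - 371*(1 + 2*6 + 2*6**2)/(5*6*(1 + 6)))/((12990*100)) = (-3 - 371*(1 + 12 + 2*36)/(5*6*7))/1299000 = (-3 - 371*(1 + 12 + 72)/(5*6*7))*(1/1299000) = (-3 - 371*85/(5*6*7))*(1/1299000) = (-3 - 371*17/42)*(1/1299000) = (-3 - 901/6)*(1/1299000) = -919/6*1/1299000 = -919/7794000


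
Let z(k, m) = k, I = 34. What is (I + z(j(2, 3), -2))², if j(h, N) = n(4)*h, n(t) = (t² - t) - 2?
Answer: 2916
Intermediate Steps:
n(t) = -2 + t² - t
j(h, N) = 10*h (j(h, N) = (-2 + 4² - 1*4)*h = (-2 + 16 - 4)*h = 10*h)
(I + z(j(2, 3), -2))² = (34 + 10*2)² = (34 + 20)² = 54² = 2916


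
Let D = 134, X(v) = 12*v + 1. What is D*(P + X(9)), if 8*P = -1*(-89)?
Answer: 64387/4 ≈ 16097.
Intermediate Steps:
X(v) = 1 + 12*v
P = 89/8 (P = (-1*(-89))/8 = (⅛)*89 = 89/8 ≈ 11.125)
D*(P + X(9)) = 134*(89/8 + (1 + 12*9)) = 134*(89/8 + (1 + 108)) = 134*(89/8 + 109) = 134*(961/8) = 64387/4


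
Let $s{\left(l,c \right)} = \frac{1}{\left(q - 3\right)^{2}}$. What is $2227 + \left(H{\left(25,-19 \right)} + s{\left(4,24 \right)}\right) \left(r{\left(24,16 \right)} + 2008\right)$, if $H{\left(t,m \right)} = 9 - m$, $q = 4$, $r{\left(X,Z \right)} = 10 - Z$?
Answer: $60285$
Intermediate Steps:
$s{\left(l,c \right)} = 1$ ($s{\left(l,c \right)} = \frac{1}{\left(4 - 3\right)^{2}} = \frac{1}{1^{2}} = 1^{-1} = 1$)
$2227 + \left(H{\left(25,-19 \right)} + s{\left(4,24 \right)}\right) \left(r{\left(24,16 \right)} + 2008\right) = 2227 + \left(\left(9 - -19\right) + 1\right) \left(\left(10 - 16\right) + 2008\right) = 2227 + \left(\left(9 + 19\right) + 1\right) \left(\left(10 - 16\right) + 2008\right) = 2227 + \left(28 + 1\right) \left(-6 + 2008\right) = 2227 + 29 \cdot 2002 = 2227 + 58058 = 60285$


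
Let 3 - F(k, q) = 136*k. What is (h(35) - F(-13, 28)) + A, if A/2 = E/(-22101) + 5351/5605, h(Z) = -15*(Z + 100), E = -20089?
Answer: -469771971988/123876105 ≈ -3792.3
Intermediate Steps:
F(k, q) = 3 - 136*k
h(Z) = -1500 - 15*Z (h(Z) = -15*(100 + Z) = -1500 - 15*Z)
A = 461722592/123876105 (A = 2*(-20089/(-22101) + 5351/5605) = 2*(-20089*(-1/22101) + 5351*(1/5605)) = 2*(20089/22101 + 5351/5605) = 2*(230861296/123876105) = 461722592/123876105 ≈ 3.7273)
(h(35) - F(-13, 28)) + A = ((-1500 - 15*35) - (3 - 136*(-13))) + 461722592/123876105 = ((-1500 - 525) - (3 + 1768)) + 461722592/123876105 = (-2025 - 1*1771) + 461722592/123876105 = (-2025 - 1771) + 461722592/123876105 = -3796 + 461722592/123876105 = -469771971988/123876105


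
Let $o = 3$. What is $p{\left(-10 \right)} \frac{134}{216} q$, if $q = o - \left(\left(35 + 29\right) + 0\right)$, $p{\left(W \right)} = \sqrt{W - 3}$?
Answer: $- \frac{4087 i \sqrt{13}}{108} \approx - 136.44 i$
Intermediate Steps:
$p{\left(W \right)} = \sqrt{-3 + W}$
$q = -61$ ($q = 3 - \left(\left(35 + 29\right) + 0\right) = 3 - \left(64 + 0\right) = 3 - 64 = -61$)
$p{\left(-10 \right)} \frac{134}{216} q = \sqrt{-3 - 10} \cdot \frac{134}{216} \left(-61\right) = \sqrt{-13} \cdot 134 \cdot \frac{1}{216} \left(-61\right) = i \sqrt{13} \cdot \frac{67}{108} \left(-61\right) = \frac{67 i \sqrt{13}}{108} \left(-61\right) = - \frac{4087 i \sqrt{13}}{108}$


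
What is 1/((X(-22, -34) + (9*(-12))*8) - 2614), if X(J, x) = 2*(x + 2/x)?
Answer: -17/60284 ≈ -0.00028200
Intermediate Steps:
X(J, x) = 2*x + 4/x
1/((X(-22, -34) + (9*(-12))*8) - 2614) = 1/(((2*(-34) + 4/(-34)) + (9*(-12))*8) - 2614) = 1/(((-68 + 4*(-1/34)) - 108*8) - 2614) = 1/(((-68 - 2/17) - 864) - 2614) = 1/((-1158/17 - 864) - 2614) = 1/(-15846/17 - 2614) = 1/(-60284/17) = -17/60284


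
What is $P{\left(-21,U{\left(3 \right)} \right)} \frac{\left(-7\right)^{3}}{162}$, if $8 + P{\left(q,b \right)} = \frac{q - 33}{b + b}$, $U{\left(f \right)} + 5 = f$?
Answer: $- \frac{3773}{324} \approx -11.645$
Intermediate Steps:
$U{\left(f \right)} = -5 + f$
$P{\left(q,b \right)} = -8 + \frac{-33 + q}{2 b}$ ($P{\left(q,b \right)} = -8 + \frac{q - 33}{b + b} = -8 + \frac{-33 + q}{2 b}$)
$P{\left(-21,U{\left(3 \right)} \right)} \frac{\left(-7\right)^{3}}{162} = \frac{-33 - 21 - 16 \left(-5 + 3\right)}{2 \left(-5 + 3\right)} \frac{\left(-7\right)^{3}}{162} = \frac{-33 - 21 - -32}{2 \left(-2\right)} \left(\left(-343\right) \frac{1}{162}\right) = \frac{1}{2} \left(- \frac{1}{2}\right) \left(-33 - 21 + 32\right) \left(- \frac{343}{162}\right) = \frac{1}{2} \left(- \frac{1}{2}\right) \left(-22\right) \left(- \frac{343}{162}\right) = \frac{11}{2} \left(- \frac{343}{162}\right) = - \frac{3773}{324}$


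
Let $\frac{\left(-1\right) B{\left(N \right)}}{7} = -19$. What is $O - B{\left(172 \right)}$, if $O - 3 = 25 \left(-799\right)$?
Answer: $-20105$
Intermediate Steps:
$O = -19972$ ($O = 3 + 25 \left(-799\right) = 3 - 19975 = -19972$)
$B{\left(N \right)} = 133$ ($B{\left(N \right)} = \left(-7\right) \left(-19\right) = 133$)
$O - B{\left(172 \right)} = -19972 - 133 = -20105$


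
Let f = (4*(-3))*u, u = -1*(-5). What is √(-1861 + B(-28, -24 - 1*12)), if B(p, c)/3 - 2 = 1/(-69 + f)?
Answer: I*√3429938/43 ≈ 43.07*I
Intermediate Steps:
u = 5
f = -60 (f = (4*(-3))*5 = -12*5 = -60)
B(p, c) = 257/43 (B(p, c) = 6 + 3/(-69 - 60) = 6 + 3/(-129) = 6 + 3*(-1/129) = 6 - 1/43 = 257/43)
√(-1861 + B(-28, -24 - 1*12)) = √(-1861 + 257/43) = √(-79766/43) = I*√3429938/43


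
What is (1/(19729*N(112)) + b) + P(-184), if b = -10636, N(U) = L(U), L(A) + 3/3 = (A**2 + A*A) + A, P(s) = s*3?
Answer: -5562126182347/497151071 ≈ -11188.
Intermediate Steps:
P(s) = 3*s
L(A) = -1 + A + 2*A**2 (L(A) = -1 + ((A**2 + A*A) + A) = -1 + ((A**2 + A**2) + A) = -1 + (2*A**2 + A) = -1 + (A + 2*A**2) = -1 + A + 2*A**2)
N(U) = -1 + U + 2*U**2
(1/(19729*N(112)) + b) + P(-184) = (1/(19729*(-1 + 112 + 2*112**2)) - 10636) + 3*(-184) = (1/(19729*(-1 + 112 + 2*12544)) - 10636) - 552 = (1/(19729*(-1 + 112 + 25088)) - 10636) - 552 = ((1/19729)/25199 - 10636) - 552 = ((1/19729)*(1/25199) - 10636) - 552 = (1/497151071 - 10636) - 552 = -5287698791155/497151071 - 552 = -5562126182347/497151071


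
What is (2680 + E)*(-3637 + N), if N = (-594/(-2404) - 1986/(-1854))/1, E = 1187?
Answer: -1740610986359/123806 ≈ -1.4059e+7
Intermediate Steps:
N = 489635/371418 (N = (-594*(-1/2404) - 1986*(-1/1854))*1 = (297/1202 + 331/309)*1 = (489635/371418)*1 = 489635/371418 ≈ 1.3183)
(2680 + E)*(-3637 + N) = (2680 + 1187)*(-3637 + 489635/371418) = 3867*(-1350357631/371418) = -1740610986359/123806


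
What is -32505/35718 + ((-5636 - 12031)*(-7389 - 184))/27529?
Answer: 1592631549331/327760274 ≈ 4859.1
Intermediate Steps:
-32505/35718 + ((-5636 - 12031)*(-7389 - 184))/27529 = -32505*1/35718 - 17667*(-7573)*(1/27529) = -10835/11906 + 133792191*(1/27529) = -10835/11906 + 133792191/27529 = 1592631549331/327760274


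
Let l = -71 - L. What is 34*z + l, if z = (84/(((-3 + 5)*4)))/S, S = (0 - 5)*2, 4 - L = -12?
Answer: -1227/10 ≈ -122.70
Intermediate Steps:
L = 16 (L = 4 - 1*(-12) = 4 + 12 = 16)
S = -10 (S = -5*2 = -10)
z = -21/20 (z = (84/(((-3 + 5)*4)))/(-10) = (84/((2*4)))*(-⅒) = (84/8)*(-⅒) = (84*(⅛))*(-⅒) = (21/2)*(-⅒) = -21/20 ≈ -1.0500)
l = -87 (l = -71 - 1*16 = -71 - 16 = -87)
34*z + l = 34*(-21/20) - 87 = -357/10 - 87 = -1227/10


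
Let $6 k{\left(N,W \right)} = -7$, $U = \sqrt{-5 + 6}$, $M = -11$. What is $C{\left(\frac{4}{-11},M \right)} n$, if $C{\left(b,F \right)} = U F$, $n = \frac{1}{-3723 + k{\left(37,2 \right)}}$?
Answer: $\frac{66}{22345} \approx 0.0029537$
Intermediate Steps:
$U = 1$ ($U = \sqrt{1} = 1$)
$k{\left(N,W \right)} = - \frac{7}{6}$ ($k{\left(N,W \right)} = \frac{1}{6} \left(-7\right) = - \frac{7}{6}$)
$n = - \frac{6}{22345}$ ($n = \frac{1}{-3723 - \frac{7}{6}} = \frac{1}{- \frac{22345}{6}} = - \frac{6}{22345} \approx -0.00026852$)
$C{\left(b,F \right)} = F$ ($C{\left(b,F \right)} = 1 F = F$)
$C{\left(\frac{4}{-11},M \right)} n = \left(-11\right) \left(- \frac{6}{22345}\right) = \frac{66}{22345}$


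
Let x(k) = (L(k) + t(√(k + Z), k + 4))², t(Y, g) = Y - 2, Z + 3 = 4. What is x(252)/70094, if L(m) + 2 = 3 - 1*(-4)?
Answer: (3 + √253)²/70094 ≈ 0.0050994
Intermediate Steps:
Z = 1 (Z = -3 + 4 = 1)
L(m) = 5 (L(m) = -2 + (3 - 1*(-4)) = -2 + (3 + 4) = -2 + 7 = 5)
t(Y, g) = -2 + Y
x(k) = (3 + √(1 + k))² (x(k) = (5 + (-2 + √(k + 1)))² = (5 + (-2 + √(1 + k)))² = (3 + √(1 + k))²)
x(252)/70094 = (3 + √(1 + 252))²/70094 = (3 + √253)²*(1/70094) = (3 + √253)²/70094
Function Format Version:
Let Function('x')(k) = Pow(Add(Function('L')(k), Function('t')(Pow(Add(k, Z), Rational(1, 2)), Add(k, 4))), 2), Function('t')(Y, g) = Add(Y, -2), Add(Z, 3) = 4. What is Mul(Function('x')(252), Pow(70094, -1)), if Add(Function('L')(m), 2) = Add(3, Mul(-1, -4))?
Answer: Mul(Rational(1, 70094), Pow(Add(3, Pow(253, Rational(1, 2))), 2)) ≈ 0.0050994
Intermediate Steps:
Z = 1 (Z = Add(-3, 4) = 1)
Function('L')(m) = 5 (Function('L')(m) = Add(-2, Add(3, Mul(-1, -4))) = Add(-2, Add(3, 4)) = Add(-2, 7) = 5)
Function('t')(Y, g) = Add(-2, Y)
Function('x')(k) = Pow(Add(3, Pow(Add(1, k), Rational(1, 2))), 2) (Function('x')(k) = Pow(Add(5, Add(-2, Pow(Add(k, 1), Rational(1, 2)))), 2) = Pow(Add(5, Add(-2, Pow(Add(1, k), Rational(1, 2)))), 2) = Pow(Add(3, Pow(Add(1, k), Rational(1, 2))), 2))
Mul(Function('x')(252), Pow(70094, -1)) = Mul(Pow(Add(3, Pow(Add(1, 252), Rational(1, 2))), 2), Pow(70094, -1)) = Mul(Pow(Add(3, Pow(253, Rational(1, 2))), 2), Rational(1, 70094)) = Mul(Rational(1, 70094), Pow(Add(3, Pow(253, Rational(1, 2))), 2))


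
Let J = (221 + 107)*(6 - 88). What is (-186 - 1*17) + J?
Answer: -27099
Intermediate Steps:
J = -26896 (J = 328*(-82) = -26896)
(-186 - 1*17) + J = (-186 - 1*17) - 26896 = (-186 - 17) - 26896 = -203 - 26896 = -27099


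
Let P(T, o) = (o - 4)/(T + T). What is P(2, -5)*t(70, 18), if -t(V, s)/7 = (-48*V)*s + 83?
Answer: -3805011/4 ≈ -9.5125e+5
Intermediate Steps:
t(V, s) = -581 + 336*V*s (t(V, s) = -7*((-48*V)*s + 83) = -7*(-48*V*s + 83) = -7*(83 - 48*V*s) = -581 + 336*V*s)
P(T, o) = (-4 + o)/(2*T) (P(T, o) = (-4 + o)/((2*T)) = (-4 + o)*(1/(2*T)) = (-4 + o)/(2*T))
P(2, -5)*t(70, 18) = ((1/2)*(-4 - 5)/2)*(-581 + 336*70*18) = ((1/2)*(1/2)*(-9))*(-581 + 423360) = -9/4*422779 = -3805011/4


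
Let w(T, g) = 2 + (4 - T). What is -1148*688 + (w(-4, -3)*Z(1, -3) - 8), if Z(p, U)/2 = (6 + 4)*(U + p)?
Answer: -790232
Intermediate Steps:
w(T, g) = 6 - T
Z(p, U) = 20*U + 20*p (Z(p, U) = 2*((6 + 4)*(U + p)) = 2*(10*(U + p)) = 2*(10*U + 10*p) = 20*U + 20*p)
-1148*688 + (w(-4, -3)*Z(1, -3) - 8) = -1148*688 + ((6 - 1*(-4))*(20*(-3) + 20*1) - 8) = -789824 + ((6 + 4)*(-60 + 20) - 8) = -789824 + (10*(-40) - 8) = -789824 + (-400 - 8) = -789824 - 408 = -790232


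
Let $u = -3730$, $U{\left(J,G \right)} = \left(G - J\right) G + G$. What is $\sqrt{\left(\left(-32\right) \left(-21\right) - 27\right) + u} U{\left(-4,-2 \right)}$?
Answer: $- 6 i \sqrt{3085} \approx - 333.26 i$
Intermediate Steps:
$U{\left(J,G \right)} = G + G \left(G - J\right)$ ($U{\left(J,G \right)} = G \left(G - J\right) + G = G + G \left(G - J\right)$)
$\sqrt{\left(\left(-32\right) \left(-21\right) - 27\right) + u} U{\left(-4,-2 \right)} = \sqrt{\left(\left(-32\right) \left(-21\right) - 27\right) - 3730} \left(- 2 \left(1 - 2 - -4\right)\right) = \sqrt{\left(672 - 27\right) - 3730} \left(- 2 \left(1 - 2 + 4\right)\right) = \sqrt{645 - 3730} \left(\left(-2\right) 3\right) = \sqrt{-3085} \left(-6\right) = i \sqrt{3085} \left(-6\right) = - 6 i \sqrt{3085}$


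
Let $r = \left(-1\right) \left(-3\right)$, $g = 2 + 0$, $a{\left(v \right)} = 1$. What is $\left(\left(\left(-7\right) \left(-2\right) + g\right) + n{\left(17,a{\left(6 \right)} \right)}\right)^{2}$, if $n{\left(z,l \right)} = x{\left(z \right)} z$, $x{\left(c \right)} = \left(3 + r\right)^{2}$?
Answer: $394384$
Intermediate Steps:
$g = 2$
$r = 3$
$x{\left(c \right)} = 36$ ($x{\left(c \right)} = \left(3 + 3\right)^{2} = 6^{2} = 36$)
$n{\left(z,l \right)} = 36 z$
$\left(\left(\left(-7\right) \left(-2\right) + g\right) + n{\left(17,a{\left(6 \right)} \right)}\right)^{2} = \left(\left(\left(-7\right) \left(-2\right) + 2\right) + 36 \cdot 17\right)^{2} = \left(\left(14 + 2\right) + 612\right)^{2} = \left(16 + 612\right)^{2} = 628^{2} = 394384$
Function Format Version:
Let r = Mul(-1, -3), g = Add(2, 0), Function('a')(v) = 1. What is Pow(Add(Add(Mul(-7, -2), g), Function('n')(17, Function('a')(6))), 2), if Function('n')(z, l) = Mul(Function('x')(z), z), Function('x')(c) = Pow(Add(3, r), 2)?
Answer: 394384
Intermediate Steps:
g = 2
r = 3
Function('x')(c) = 36 (Function('x')(c) = Pow(Add(3, 3), 2) = Pow(6, 2) = 36)
Function('n')(z, l) = Mul(36, z)
Pow(Add(Add(Mul(-7, -2), g), Function('n')(17, Function('a')(6))), 2) = Pow(Add(Add(Mul(-7, -2), 2), Mul(36, 17)), 2) = Pow(Add(Add(14, 2), 612), 2) = Pow(Add(16, 612), 2) = Pow(628, 2) = 394384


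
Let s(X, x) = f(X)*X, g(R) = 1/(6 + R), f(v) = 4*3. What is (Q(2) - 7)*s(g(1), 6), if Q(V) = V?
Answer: -60/7 ≈ -8.5714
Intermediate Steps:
f(v) = 12
s(X, x) = 12*X
(Q(2) - 7)*s(g(1), 6) = (2 - 7)*(12/(6 + 1)) = -60/7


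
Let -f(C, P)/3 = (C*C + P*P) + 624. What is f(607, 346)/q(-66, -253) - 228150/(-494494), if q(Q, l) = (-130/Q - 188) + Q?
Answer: 70800346368/12167771 ≈ 5818.7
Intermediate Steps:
q(Q, l) = -188 + Q - 130/Q (q(Q, l) = (-188 - 130/Q) + Q = -188 + Q - 130/Q)
f(C, P) = -1872 - 3*C**2 - 3*P**2 (f(C, P) = -3*((C*C + P*P) + 624) = -3*((C**2 + P**2) + 624) = -3*(624 + C**2 + P**2) = -1872 - 3*C**2 - 3*P**2)
f(607, 346)/q(-66, -253) - 228150/(-494494) = (-1872 - 3*607**2 - 3*346**2)/(-188 - 66 - 130/(-66)) - 228150/(-494494) = (-1872 - 3*368449 - 3*119716)/(-188 - 66 - 130*(-1/66)) - 228150*(-1/494494) = (-1872 - 1105347 - 359148)/(-188 - 66 + 65/33) + 675/1463 = -1466367/(-8317/33) + 675/1463 = -1466367*(-33/8317) + 675/1463 = 48390111/8317 + 675/1463 = 70800346368/12167771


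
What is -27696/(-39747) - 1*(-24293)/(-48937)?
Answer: 129928427/648366313 ≈ 0.20039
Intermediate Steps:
-27696/(-39747) - 1*(-24293)/(-48937) = -27696*(-1/39747) + 24293*(-1/48937) = 9232/13249 - 24293/48937 = 129928427/648366313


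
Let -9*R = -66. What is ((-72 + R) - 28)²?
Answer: 77284/9 ≈ 8587.1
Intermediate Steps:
R = 22/3 (R = -⅑*(-66) = 22/3 ≈ 7.3333)
((-72 + R) - 28)² = ((-72 + 22/3) - 28)² = (-194/3 - 28)² = (-278/3)² = 77284/9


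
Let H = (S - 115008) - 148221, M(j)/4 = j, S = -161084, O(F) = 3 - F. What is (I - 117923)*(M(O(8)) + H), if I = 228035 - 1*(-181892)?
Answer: -123906933332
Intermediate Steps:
M(j) = 4*j
H = -424313 (H = (-161084 - 115008) - 148221 = -276092 - 148221 = -424313)
I = 409927 (I = 228035 + 181892 = 409927)
(I - 117923)*(M(O(8)) + H) = (409927 - 117923)*(4*(3 - 1*8) - 424313) = 292004*(4*(3 - 8) - 424313) = 292004*(4*(-5) - 424313) = 292004*(-20 - 424313) = 292004*(-424333) = -123906933332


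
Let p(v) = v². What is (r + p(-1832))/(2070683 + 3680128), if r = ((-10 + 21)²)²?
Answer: 3370865/5750811 ≈ 0.58615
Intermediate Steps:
r = 14641 (r = (11²)² = 121² = 14641)
(r + p(-1832))/(2070683 + 3680128) = (14641 + (-1832)²)/(2070683 + 3680128) = (14641 + 3356224)/5750811 = 3370865*(1/5750811) = 3370865/5750811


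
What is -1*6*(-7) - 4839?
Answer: -4797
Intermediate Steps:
-1*6*(-7) - 4839 = -6*(-7) - 4839 = 42 - 4839 = -4797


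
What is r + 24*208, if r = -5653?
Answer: -661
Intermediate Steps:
r + 24*208 = -5653 + 24*208 = -5653 + 4992 = -661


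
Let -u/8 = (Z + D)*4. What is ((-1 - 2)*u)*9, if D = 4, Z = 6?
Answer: 8640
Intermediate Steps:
u = -320 (u = -8*(6 + 4)*4 = -80*4 = -8*40 = -320)
((-1 - 2)*u)*9 = ((-1 - 2)*(-320))*9 = -3*(-320)*9 = 960*9 = 8640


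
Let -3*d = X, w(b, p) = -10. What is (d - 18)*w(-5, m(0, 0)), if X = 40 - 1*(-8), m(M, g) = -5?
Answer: 340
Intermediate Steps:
X = 48 (X = 40 + 8 = 48)
d = -16 (d = -⅓*48 = -16)
(d - 18)*w(-5, m(0, 0)) = (-16 - 18)*(-10) = -34*(-10) = 340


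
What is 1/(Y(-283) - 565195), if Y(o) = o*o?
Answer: -1/485106 ≈ -2.0614e-6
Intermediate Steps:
Y(o) = o²
1/(Y(-283) - 565195) = 1/((-283)² - 565195) = 1/(80089 - 565195) = 1/(-485106) = -1/485106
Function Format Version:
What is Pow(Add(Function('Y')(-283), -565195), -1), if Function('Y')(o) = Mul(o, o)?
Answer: Rational(-1, 485106) ≈ -2.0614e-6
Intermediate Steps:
Function('Y')(o) = Pow(o, 2)
Pow(Add(Function('Y')(-283), -565195), -1) = Pow(Add(Pow(-283, 2), -565195), -1) = Pow(Add(80089, -565195), -1) = Pow(-485106, -1) = Rational(-1, 485106)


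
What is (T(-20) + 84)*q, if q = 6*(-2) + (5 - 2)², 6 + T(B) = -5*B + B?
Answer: -474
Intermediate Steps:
T(B) = -6 - 4*B (T(B) = -6 + (-5*B + B) = -6 - 4*B)
q = -3 (q = -12 + 3² = -12 + 9 = -3)
(T(-20) + 84)*q = ((-6 - 4*(-20)) + 84)*(-3) = ((-6 + 80) + 84)*(-3) = (74 + 84)*(-3) = 158*(-3) = -474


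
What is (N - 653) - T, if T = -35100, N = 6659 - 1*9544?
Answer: 31562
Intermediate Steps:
N = -2885 (N = 6659 - 9544 = -2885)
(N - 653) - T = (-2885 - 653) - 1*(-35100) = -3538 + 35100 = 31562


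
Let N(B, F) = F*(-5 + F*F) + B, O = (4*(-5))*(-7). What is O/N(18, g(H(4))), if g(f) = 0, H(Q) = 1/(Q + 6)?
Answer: 70/9 ≈ 7.7778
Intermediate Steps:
H(Q) = 1/(6 + Q)
O = 140 (O = -20*(-7) = 140)
N(B, F) = B + F*(-5 + F**2) (N(B, F) = F*(-5 + F**2) + B = B + F*(-5 + F**2))
O/N(18, g(H(4))) = 140/(18 + 0**3 - 5*0) = 140/(18 + 0 + 0) = 140/18 = 140*(1/18) = 70/9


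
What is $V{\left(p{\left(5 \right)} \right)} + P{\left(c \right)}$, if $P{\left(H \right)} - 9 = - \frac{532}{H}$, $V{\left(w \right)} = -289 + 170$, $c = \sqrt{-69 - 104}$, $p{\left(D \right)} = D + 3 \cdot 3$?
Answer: $-110 + \frac{532 i \sqrt{173}}{173} \approx -110.0 + 40.447 i$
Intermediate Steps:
$p{\left(D \right)} = 9 + D$ ($p{\left(D \right)} = D + 9 = 9 + D$)
$c = i \sqrt{173}$ ($c = \sqrt{-173} = i \sqrt{173} \approx 13.153 i$)
$V{\left(w \right)} = -119$
$P{\left(H \right)} = 9 - \frac{532}{H}$
$V{\left(p{\left(5 \right)} \right)} + P{\left(c \right)} = -119 + \left(9 - \frac{532}{i \sqrt{173}}\right) = -119 + \left(9 - 532 \left(- \frac{i \sqrt{173}}{173}\right)\right) = -119 + \left(9 + \frac{532 i \sqrt{173}}{173}\right) = -110 + \frac{532 i \sqrt{173}}{173}$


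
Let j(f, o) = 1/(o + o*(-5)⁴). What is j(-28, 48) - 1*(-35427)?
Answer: 1064510497/30048 ≈ 35427.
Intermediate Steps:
j(f, o) = 1/(626*o) (j(f, o) = 1/(o + o*625) = 1/(o + 625*o) = 1/(626*o))
j(-28, 48) - 1*(-35427) = (1/626)/48 - 1*(-35427) = (1/626)*(1/48) + 35427 = 1/30048 + 35427 = 1064510497/30048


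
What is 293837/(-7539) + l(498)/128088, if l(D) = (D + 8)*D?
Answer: -992701559/26823762 ≈ -37.008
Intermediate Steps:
l(D) = D*(8 + D) (l(D) = (8 + D)*D = D*(8 + D))
293837/(-7539) + l(498)/128088 = 293837/(-7539) + (498*(8 + 498))/128088 = 293837*(-1/7539) + (498*506)*(1/128088) = -293837/7539 + 251988*(1/128088) = -293837/7539 + 20999/10674 = -992701559/26823762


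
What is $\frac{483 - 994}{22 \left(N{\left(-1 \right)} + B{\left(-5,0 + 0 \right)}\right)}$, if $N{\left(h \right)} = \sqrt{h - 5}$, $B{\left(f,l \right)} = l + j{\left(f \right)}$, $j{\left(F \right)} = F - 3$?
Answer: $\frac{146}{55} + \frac{73 i \sqrt{6}}{220} \approx 2.6545 + 0.81279 i$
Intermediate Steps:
$j{\left(F \right)} = -3 + F$
$B{\left(f,l \right)} = -3 + f + l$ ($B{\left(f,l \right)} = l + \left(-3 + f\right) = -3 + f + l$)
$N{\left(h \right)} = \sqrt{-5 + h}$
$\frac{483 - 994}{22 \left(N{\left(-1 \right)} + B{\left(-5,0 + 0 \right)}\right)} = \frac{483 - 994}{22 \left(\sqrt{-5 - 1} - 8\right)} = - \frac{511}{22 \left(\sqrt{-6} - 8\right)} = - \frac{511}{22 \left(i \sqrt{6} - 8\right)} = - \frac{511}{22 \left(-8 + i \sqrt{6}\right)} = - \frac{511}{-176 + 22 i \sqrt{6}}$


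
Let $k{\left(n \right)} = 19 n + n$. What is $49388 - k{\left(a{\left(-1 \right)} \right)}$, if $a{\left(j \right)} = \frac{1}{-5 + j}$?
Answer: $\frac{148174}{3} \approx 49391.0$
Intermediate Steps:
$k{\left(n \right)} = 20 n$
$49388 - k{\left(a{\left(-1 \right)} \right)} = 49388 - \frac{20}{-5 - 1} = 49388 - \frac{20}{-6} = 49388 - 20 \left(- \frac{1}{6}\right) = 49388 - - \frac{10}{3} = 49388 + \frac{10}{3} = \frac{148174}{3}$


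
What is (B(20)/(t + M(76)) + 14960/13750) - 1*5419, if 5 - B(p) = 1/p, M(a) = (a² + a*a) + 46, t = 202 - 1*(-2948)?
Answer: -13317226871/2458000 ≈ -5417.9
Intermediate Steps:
t = 3150 (t = 202 + 2948 = 3150)
M(a) = 46 + 2*a² (M(a) = (a² + a²) + 46 = 2*a² + 46 = 46 + 2*a²)
B(p) = 5 - 1/p
(B(20)/(t + M(76)) + 14960/13750) - 1*5419 = ((5 - 1/20)/(3150 + (46 + 2*76²)) + 14960/13750) - 1*5419 = ((5 - 1*1/20)/(3150 + (46 + 2*5776)) + 14960*(1/13750)) - 5419 = ((5 - 1/20)/(3150 + (46 + 11552)) + 136/125) - 5419 = (99/(20*(3150 + 11598)) + 136/125) - 5419 = ((99/20)/14748 + 136/125) - 5419 = ((99/20)*(1/14748) + 136/125) - 5419 = (33/98320 + 136/125) - 5419 = 2675129/2458000 - 5419 = -13317226871/2458000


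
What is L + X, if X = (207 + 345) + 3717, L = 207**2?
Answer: 47118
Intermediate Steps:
L = 42849
X = 4269 (X = 552 + 3717 = 4269)
L + X = 42849 + 4269 = 47118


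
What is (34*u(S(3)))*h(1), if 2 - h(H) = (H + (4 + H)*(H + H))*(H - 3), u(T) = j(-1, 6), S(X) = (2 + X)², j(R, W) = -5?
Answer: -4080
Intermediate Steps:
u(T) = -5
h(H) = 2 - (-3 + H)*(H + 2*H*(4 + H)) (h(H) = 2 - (H + (4 + H)*(H + H))*(H - 3) = 2 - (H + (4 + H)*(2*H))*(-3 + H) = 2 - (H + 2*H*(4 + H))*(-3 + H) = 2 - (-3 + H)*(H + 2*H*(4 + H)))
(34*u(S(3)))*h(1) = (34*(-5))*(2 - 3*1² - 2*1³ + 27*1) = -170*(2 - 3*1 - 2*1 + 27) = -170*(2 - 3 - 2 + 27) = -170*24 = -4080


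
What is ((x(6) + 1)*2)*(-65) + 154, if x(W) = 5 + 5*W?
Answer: -4526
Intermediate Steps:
((x(6) + 1)*2)*(-65) + 154 = (((5 + 5*6) + 1)*2)*(-65) + 154 = (((5 + 30) + 1)*2)*(-65) + 154 = ((35 + 1)*2)*(-65) + 154 = (36*2)*(-65) + 154 = 72*(-65) + 154 = -4680 + 154 = -4526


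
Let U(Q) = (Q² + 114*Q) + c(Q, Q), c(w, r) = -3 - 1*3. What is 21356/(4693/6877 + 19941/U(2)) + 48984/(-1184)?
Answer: 312783107027/1573295500 ≈ 198.81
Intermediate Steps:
c(w, r) = -6 (c(w, r) = -3 - 3 = -6)
U(Q) = -6 + Q² + 114*Q (U(Q) = (Q² + 114*Q) - 6 = -6 + Q² + 114*Q)
21356/(4693/6877 + 19941/U(2)) + 48984/(-1184) = 21356/(4693/6877 + 19941/(-6 + 2² + 114*2)) + 48984/(-1184) = 21356/(4693*(1/6877) + 19941/(-6 + 4 + 228)) + 48984*(-1/1184) = 21356/(361/529 + 19941/226) - 6123/148 = 21356/(10630375/119554) - 6123/148 = 21356*(119554/10630375) - 6123/148 = 2553195224/10630375 - 6123/148 = 312783107027/1573295500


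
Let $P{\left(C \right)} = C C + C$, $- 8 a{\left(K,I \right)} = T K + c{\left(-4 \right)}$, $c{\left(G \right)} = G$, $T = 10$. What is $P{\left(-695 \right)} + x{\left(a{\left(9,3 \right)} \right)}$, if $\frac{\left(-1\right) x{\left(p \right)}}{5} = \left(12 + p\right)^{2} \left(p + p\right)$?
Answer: $\frac{15439935}{32} \approx 4.825 \cdot 10^{5}$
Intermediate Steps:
$a{\left(K,I \right)} = \frac{1}{2} - \frac{5 K}{4}$ ($a{\left(K,I \right)} = - \frac{10 K - 4}{8} = - \frac{-4 + 10 K}{8} = \frac{1}{2} - \frac{5 K}{4}$)
$x{\left(p \right)} = - 10 p \left(12 + p\right)^{2}$ ($x{\left(p \right)} = - 5 \left(12 + p\right)^{2} \left(p + p\right) = - 5 \left(12 + p\right)^{2} \cdot 2 p = - 5 \cdot 2 p \left(12 + p\right)^{2} = - 10 p \left(12 + p\right)^{2}$)
$P{\left(C \right)} = C + C^{2}$ ($P{\left(C \right)} = C^{2} + C = C + C^{2}$)
$P{\left(-695 \right)} + x{\left(a{\left(9,3 \right)} \right)} = - 695 \left(1 - 695\right) - 10 \left(\frac{1}{2} - \frac{45}{4}\right) \left(12 + \left(\frac{1}{2} - \frac{45}{4}\right)\right)^{2} = \left(-695\right) \left(-694\right) - 10 \left(\frac{1}{2} - \frac{45}{4}\right) \left(12 + \left(\frac{1}{2} - \frac{45}{4}\right)\right)^{2} = 482330 - - \frac{215 \left(12 - \frac{43}{4}\right)^{2}}{2} = 482330 - - \frac{215 \left(\frac{5}{4}\right)^{2}}{2} = 482330 - \left(- \frac{215}{2}\right) \frac{25}{16} = 482330 + \frac{5375}{32} = \frac{15439935}{32}$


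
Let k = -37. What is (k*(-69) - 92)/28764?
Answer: 2461/28764 ≈ 0.085558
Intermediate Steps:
(k*(-69) - 92)/28764 = (-37*(-69) - 92)/28764 = (2553 - 92)*(1/28764) = 2461*(1/28764) = 2461/28764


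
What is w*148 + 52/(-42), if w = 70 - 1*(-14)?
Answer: 261046/21 ≈ 12431.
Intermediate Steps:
w = 84 (w = 70 + 14 = 84)
w*148 + 52/(-42) = 84*148 + 52/(-42) = 12432 + 52*(-1/42) = 12432 - 26/21 = 261046/21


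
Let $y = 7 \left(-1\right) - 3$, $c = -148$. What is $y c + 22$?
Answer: $1502$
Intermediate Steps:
$y = -10$ ($y = -7 - 3 = -10$)
$y c + 22 = \left(-10\right) \left(-148\right) + 22 = 1480 + 22 = 1502$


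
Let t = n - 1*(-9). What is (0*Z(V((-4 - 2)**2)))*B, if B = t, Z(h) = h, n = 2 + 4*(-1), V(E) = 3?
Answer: 0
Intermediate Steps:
n = -2 (n = 2 - 4 = -2)
t = 7 (t = -2 - 1*(-9) = -2 + 9 = 7)
B = 7
(0*Z(V((-4 - 2)**2)))*B = (0*3)*7 = 0*7 = 0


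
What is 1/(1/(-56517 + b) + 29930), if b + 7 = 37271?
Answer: 19253/576242289 ≈ 3.3411e-5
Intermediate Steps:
b = 37264 (b = -7 + 37271 = 37264)
1/(1/(-56517 + b) + 29930) = 1/(1/(-56517 + 37264) + 29930) = 1/(1/(-19253) + 29930) = 1/(-1/19253 + 29930) = 1/(576242289/19253) = 19253/576242289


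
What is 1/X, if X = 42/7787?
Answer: 7787/42 ≈ 185.40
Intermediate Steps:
X = 42/7787 (X = 42*(1/7787) = 42/7787 ≈ 0.0053936)
1/X = 1/(42/7787) = 7787/42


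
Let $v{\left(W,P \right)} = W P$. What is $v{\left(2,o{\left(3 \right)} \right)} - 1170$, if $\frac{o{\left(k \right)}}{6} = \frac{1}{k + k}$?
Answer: $-1168$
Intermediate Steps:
$o{\left(k \right)} = \frac{3}{k}$ ($o{\left(k \right)} = \frac{6}{k + k} = \frac{6}{2 k} = 6 \frac{1}{2 k} = \frac{3}{k}$)
$v{\left(W,P \right)} = P W$
$v{\left(2,o{\left(3 \right)} \right)} - 1170 = \frac{3}{3} \cdot 2 - 1170 = 3 \cdot \frac{1}{3} \cdot 2 - 1170 = 1 \cdot 2 - 1170 = 2 - 1170 = -1168$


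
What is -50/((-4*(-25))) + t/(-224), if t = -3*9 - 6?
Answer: -79/224 ≈ -0.35268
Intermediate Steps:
t = -33 (t = -27 - 6 = -33)
-50/((-4*(-25))) + t/(-224) = -50/((-4*(-25))) - 33/(-224) = -50/100 - 33*(-1/224) = -50*1/100 + 33/224 = -½ + 33/224 = -79/224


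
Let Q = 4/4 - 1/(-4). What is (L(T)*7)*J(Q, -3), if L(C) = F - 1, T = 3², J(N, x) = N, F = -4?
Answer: -175/4 ≈ -43.750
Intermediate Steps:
Q = 5/4 (Q = 4*(¼) - 1*(-¼) = 1 + ¼ = 5/4 ≈ 1.2500)
T = 9
L(C) = -5 (L(C) = -4 - 1 = -5)
(L(T)*7)*J(Q, -3) = -5*7*(5/4) = -35*5/4 = -175/4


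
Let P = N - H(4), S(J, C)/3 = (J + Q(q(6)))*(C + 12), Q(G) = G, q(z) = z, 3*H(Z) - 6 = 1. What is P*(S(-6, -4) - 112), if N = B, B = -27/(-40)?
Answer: 2786/15 ≈ 185.73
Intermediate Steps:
H(Z) = 7/3 (H(Z) = 2 + (⅓)*1 = 2 + ⅓ = 7/3)
B = 27/40 (B = -27*(-1/40) = 27/40 ≈ 0.67500)
N = 27/40 ≈ 0.67500
S(J, C) = 3*(6 + J)*(12 + C) (S(J, C) = 3*((J + 6)*(C + 12)) = 3*((6 + J)*(12 + C)) = 3*(6 + J)*(12 + C))
P = -199/120 (P = 27/40 - 1*7/3 = 27/40 - 7/3 = -199/120 ≈ -1.6583)
P*(S(-6, -4) - 112) = -199*((216 + 18*(-4) + 36*(-6) + 3*(-4)*(-6)) - 112)/120 = -199*((216 - 72 - 216 + 72) - 112)/120 = -199*(0 - 112)/120 = -199/120*(-112) = 2786/15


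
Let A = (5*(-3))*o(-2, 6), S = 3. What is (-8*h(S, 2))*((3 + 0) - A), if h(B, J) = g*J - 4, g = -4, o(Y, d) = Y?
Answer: -2592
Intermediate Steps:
A = 30 (A = (5*(-3))*(-2) = -15*(-2) = 30)
h(B, J) = -4 - 4*J (h(B, J) = -4*J - 4 = -4 - 4*J)
(-8*h(S, 2))*((3 + 0) - A) = (-8*(-4 - 4*2))*((3 + 0) - 1*30) = (-8*(-4 - 8))*(3 - 30) = -8*(-12)*(-27) = 96*(-27) = -2592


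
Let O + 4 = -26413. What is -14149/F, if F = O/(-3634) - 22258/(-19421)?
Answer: -998578607186/593930129 ≈ -1681.3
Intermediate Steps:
O = -26417 (O = -4 - 26413 = -26417)
F = 593930129/70575914 (F = -26417/(-3634) - 22258/(-19421) = -26417*(-1/3634) - 22258*(-1/19421) = 26417/3634 + 22258/19421 = 593930129/70575914 ≈ 8.4155)
-14149/F = -14149/593930129/70575914 = -14149*70575914/593930129 = -998578607186/593930129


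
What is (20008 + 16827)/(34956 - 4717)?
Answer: 36835/30239 ≈ 1.2181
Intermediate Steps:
(20008 + 16827)/(34956 - 4717) = 36835/30239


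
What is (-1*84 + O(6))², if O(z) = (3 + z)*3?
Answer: 3249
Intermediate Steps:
O(z) = 9 + 3*z
(-1*84 + O(6))² = (-1*84 + (9 + 3*6))² = (-84 + (9 + 18))² = (-84 + 27)² = (-57)² = 3249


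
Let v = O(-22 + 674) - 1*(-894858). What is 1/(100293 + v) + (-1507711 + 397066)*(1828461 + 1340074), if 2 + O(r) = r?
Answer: -3504340780461240074/995801 ≈ -3.5191e+12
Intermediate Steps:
O(r) = -2 + r
v = 895508 (v = (-2 + (-22 + 674)) - 1*(-894858) = (-2 + 652) + 894858 = 650 + 894858 = 895508)
1/(100293 + v) + (-1507711 + 397066)*(1828461 + 1340074) = 1/(100293 + 895508) + (-1507711 + 397066)*(1828461 + 1340074) = 1/995801 - 1110645*3168535 = 1/995801 - 3519117555075 = -3504340780461240074/995801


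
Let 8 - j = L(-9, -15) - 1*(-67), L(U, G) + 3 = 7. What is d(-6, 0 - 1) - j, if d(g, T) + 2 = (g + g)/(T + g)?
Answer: 439/7 ≈ 62.714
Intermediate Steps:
L(U, G) = 4 (L(U, G) = -3 + 7 = 4)
j = -63 (j = 8 - (4 - 1*(-67)) = 8 - (4 + 67) = 8 - 1*71 = 8 - 71 = -63)
d(g, T) = -2 + 2*g/(T + g) (d(g, T) = -2 + (g + g)/(T + g) = -2 + (2*g)/(T + g) = -2 + 2*g/(T + g))
d(-6, 0 - 1) - j = -2*(0 - 1)/((0 - 1) - 6) - 1*(-63) = -2*(-1)/(-1 - 6) + 63 = -2*(-1)/(-7) + 63 = -2*(-1)*(-⅐) + 63 = -2/7 + 63 = 439/7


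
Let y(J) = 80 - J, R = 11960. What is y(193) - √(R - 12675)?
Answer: -113 - I*√715 ≈ -113.0 - 26.739*I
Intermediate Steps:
y(193) - √(R - 12675) = (80 - 1*193) - √(11960 - 12675) = (80 - 193) - √(-715) = -113 - I*√715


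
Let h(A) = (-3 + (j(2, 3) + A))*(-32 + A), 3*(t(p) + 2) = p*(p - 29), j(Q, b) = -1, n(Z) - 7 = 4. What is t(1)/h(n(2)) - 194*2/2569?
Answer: -11966/161847 ≈ -0.073934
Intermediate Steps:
n(Z) = 11 (n(Z) = 7 + 4 = 11)
t(p) = -2 + p*(-29 + p)/3 (t(p) = -2 + (p*(p - 29))/3 = -2 + (p*(-29 + p))/3 = -2 + p*(-29 + p)/3)
h(A) = (-32 + A)*(-4 + A) (h(A) = (-3 + (-1 + A))*(-32 + A) = (-4 + A)*(-32 + A) = (-32 + A)*(-4 + A))
t(1)/h(n(2)) - 194*2/2569 = (-2 - 29/3*1 + (⅓)*1²)/(128 + 11² - 36*11) - 194*2/2569 = (-2 - 29/3 + (⅓)*1)/(128 + 121 - 396) - 388*1/2569 = (-2 - 29/3 + ⅓)/(-147) - 388/2569 = -34/3*(-1/147) - 388/2569 = 34/441 - 388/2569 = -11966/161847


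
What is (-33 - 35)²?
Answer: 4624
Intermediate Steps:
(-33 - 35)² = (-68)² = 4624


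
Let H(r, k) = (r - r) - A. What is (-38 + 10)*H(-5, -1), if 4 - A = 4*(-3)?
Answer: 448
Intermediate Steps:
A = 16 (A = 4 - 4*(-3) = 4 - 1*(-12) = 4 + 12 = 16)
H(r, k) = -16 (H(r, k) = (r - r) - 1*16 = 0 - 16 = -16)
(-38 + 10)*H(-5, -1) = (-38 + 10)*(-16) = -28*(-16) = 448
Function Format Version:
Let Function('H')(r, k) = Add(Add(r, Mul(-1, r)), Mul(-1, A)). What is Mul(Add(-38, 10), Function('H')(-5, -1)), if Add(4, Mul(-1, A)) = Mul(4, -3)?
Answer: 448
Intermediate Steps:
A = 16 (A = Add(4, Mul(-1, Mul(4, -3))) = Add(4, Mul(-1, -12)) = Add(4, 12) = 16)
Function('H')(r, k) = -16 (Function('H')(r, k) = Add(Add(r, Mul(-1, r)), Mul(-1, 16)) = Add(0, -16) = -16)
Mul(Add(-38, 10), Function('H')(-5, -1)) = Mul(Add(-38, 10), -16) = Mul(-28, -16) = 448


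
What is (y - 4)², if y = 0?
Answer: 16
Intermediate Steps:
(y - 4)² = (0 - 4)² = (-4)² = 16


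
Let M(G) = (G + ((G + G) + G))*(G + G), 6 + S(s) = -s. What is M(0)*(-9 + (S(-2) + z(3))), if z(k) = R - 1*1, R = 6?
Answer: 0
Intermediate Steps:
z(k) = 5 (z(k) = 6 - 1*1 = 6 - 1 = 5)
S(s) = -6 - s
M(G) = 8*G² (M(G) = (G + (2*G + G))*(2*G) = (G + 3*G)*(2*G) = (4*G)*(2*G) = 8*G²)
M(0)*(-9 + (S(-2) + z(3))) = (8*0²)*(-9 + ((-6 - 1*(-2)) + 5)) = (8*0)*(-9 + ((-6 + 2) + 5)) = 0*(-9 + (-4 + 5)) = 0*(-9 + 1) = 0*(-8) = 0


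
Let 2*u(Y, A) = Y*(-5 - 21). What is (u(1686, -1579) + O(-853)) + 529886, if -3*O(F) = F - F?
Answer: 507968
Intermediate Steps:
u(Y, A) = -13*Y (u(Y, A) = (Y*(-5 - 21))/2 = (Y*(-26))/2 = (-26*Y)/2 = -13*Y)
O(F) = 0 (O(F) = -(F - F)/3 = -⅓*0 = 0)
(u(1686, -1579) + O(-853)) + 529886 = (-13*1686 + 0) + 529886 = (-21918 + 0) + 529886 = -21918 + 529886 = 507968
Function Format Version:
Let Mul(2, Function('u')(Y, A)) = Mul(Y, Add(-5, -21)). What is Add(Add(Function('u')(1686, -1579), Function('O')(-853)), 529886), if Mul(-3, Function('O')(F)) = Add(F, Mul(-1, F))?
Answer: 507968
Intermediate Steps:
Function('u')(Y, A) = Mul(-13, Y) (Function('u')(Y, A) = Mul(Rational(1, 2), Mul(Y, Add(-5, -21))) = Mul(Rational(1, 2), Mul(Y, -26)) = Mul(Rational(1, 2), Mul(-26, Y)) = Mul(-13, Y))
Function('O')(F) = 0 (Function('O')(F) = Mul(Rational(-1, 3), Add(F, Mul(-1, F))) = Mul(Rational(-1, 3), 0) = 0)
Add(Add(Function('u')(1686, -1579), Function('O')(-853)), 529886) = Add(Add(Mul(-13, 1686), 0), 529886) = Add(Add(-21918, 0), 529886) = Add(-21918, 529886) = 507968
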